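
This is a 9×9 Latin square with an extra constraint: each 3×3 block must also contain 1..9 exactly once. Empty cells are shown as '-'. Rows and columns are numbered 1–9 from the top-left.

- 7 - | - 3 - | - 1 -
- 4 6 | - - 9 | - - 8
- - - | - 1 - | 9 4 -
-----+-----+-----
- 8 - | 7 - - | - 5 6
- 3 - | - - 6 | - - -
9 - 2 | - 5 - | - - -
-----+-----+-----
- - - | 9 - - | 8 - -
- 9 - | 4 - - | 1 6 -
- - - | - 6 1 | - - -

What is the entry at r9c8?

2

r1c6 = 4 (hidden single in row 1).
r1c3 = 9 (hidden single in row 1).
r2c1 = 1 (hidden single in row 2).
r4c1 = 4 (sole candidate).
r4c3 = 1 (sole candidate).
r6c2 = 6 (sole candidate).
r3c4 = 6 (hidden single in row 3).
r1c7 = 6 (hidden single in row 1).
r4c5 = 9 (hidden single in row 4).
r7c2 = 1 (hidden single in row 7).
r7c1 = 6 (hidden single in row 7).
r5c5 = 4 (hidden single in column 5).
r8c5 = 8 (hidden single in column 5).
Singles propagation stalls before the target is settled. Branch on r4c6 (candidates {2,3}).
  Try r4c6 = 3: this forces r4c7=2, r5c7=7; then row 6 has no cell left for 7 — contradiction.
So r4c6 = 2.
r4c7 = 3 (sole candidate).
r2c8 = 3 (hidden single in row 2).
Singles propagation stalls before the target is settled. Branch on r5c7 (candidates {2,7}).
  Try r5c7 = 7: then row 6 has no cell left for 7 — contradiction.
So r5c7 = 2.
Singles propagation stalls before the target is settled. Branch on r2c4 (candidates {2,5}).
  Try r2c4 = 5: this forces r2c7=7, r6c7=4, r9c7=5, r2c5=2, r7c5=7, r7c8=2, r9c2=2; then row 8 has no cell left for 2 — contradiction.
So r2c4 = 2.
r2c5 = 7 (sole candidate).
r2c7 = 5 (sole candidate).
r7c5 = 2 (sole candidate).
r7c8 = 7 (sole candidate).
r9c7 = 4 (sole candidate).
r1c9 = 2 (sole candidate).
r3c9 = 7 (sole candidate).
r6c7 = 7 (sole candidate).
r6c8 = 8 (sole candidate).
r5c8 = 9 (sole candidate).
r5c9 = 1 (sole candidate).
r6c6 = 3 (sole candidate).
r6c9 = 4 (sole candidate).
r7c6 = 5 (sole candidate).
r7c9 = 3 (sole candidate).
r8c6 = 7 (sole candidate).
r8c9 = 5 (sole candidate).
r9c4 = 3 (sole candidate).
r9c8 = 2: row 9 has {1,3,4,6}; col 8 has {1,3,4,5,6,7,8,9}; box has {1,3,4,5,6,7,8} → only 2 remains.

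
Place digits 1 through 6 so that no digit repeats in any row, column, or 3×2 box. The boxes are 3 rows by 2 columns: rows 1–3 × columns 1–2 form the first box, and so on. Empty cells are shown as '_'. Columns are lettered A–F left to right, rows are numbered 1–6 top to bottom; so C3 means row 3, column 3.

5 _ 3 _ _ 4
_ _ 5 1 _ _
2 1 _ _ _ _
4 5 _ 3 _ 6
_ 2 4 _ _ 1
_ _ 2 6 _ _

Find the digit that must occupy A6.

B1 = 6: row 1 has {3,4,5}; col 2 has {1,2,5}; box has {1,2,5} → only 6 remains.
D1 = 2: row 1 has {3,4,5,6}; col 4 has {1,3,6}; box has {1,3,5} → only 2 remains.
E1 = 1: row 1 has {2,3,4,5,6}; col 5 has {}; box has {4} → only 1 remains.
A2 = 3: row 2 has {1,5}; col 1 has {2,4,5}; box has {1,2,5,6} → only 3 remains.
B2 = 4: row 2 has {1,3,5}; col 2 has {1,2,5,6}; box has {1,2,3,5,6} → only 4 remains.
F2 = 2: row 2 has {1,3,4,5}; col 6 has {1,4,6}; box has {1,4} → only 2 remains.
C3 = 6: row 3 has {1,2}; col 3 has {2,3,4,5}; box has {1,2,3,5} → only 6 remains.
D3 = 4: row 3 has {1,2,6}; col 4 has {1,2,3,6}; box has {1,2,3,5,6} → only 4 remains.
C4 = 1: row 4 has {3,4,5,6}; col 3 has {2,3,4,5,6}; box has {2,3,4,6} → only 1 remains.
E4 = 2: row 4 has {1,3,4,5,6}; col 5 has {1}; box has {1,6} → only 2 remains.
A5 = 6: row 5 has {1,2,4}; col 1 has {2,3,4,5}; box has {2,4,5} → only 6 remains.
D5 = 5: row 5 has {1,2,4,6}; col 4 has {1,2,3,4,6}; box has {1,2,3,4,6} → only 5 remains.
E5 = 3: row 5 has {1,2,4,5,6}; col 5 has {1,2}; box has {1,2,6} → only 3 remains.
A6 = 1: row 6 has {2,6}; col 1 has {2,3,4,5,6}; box has {2,4,5,6} → only 1 remains.

1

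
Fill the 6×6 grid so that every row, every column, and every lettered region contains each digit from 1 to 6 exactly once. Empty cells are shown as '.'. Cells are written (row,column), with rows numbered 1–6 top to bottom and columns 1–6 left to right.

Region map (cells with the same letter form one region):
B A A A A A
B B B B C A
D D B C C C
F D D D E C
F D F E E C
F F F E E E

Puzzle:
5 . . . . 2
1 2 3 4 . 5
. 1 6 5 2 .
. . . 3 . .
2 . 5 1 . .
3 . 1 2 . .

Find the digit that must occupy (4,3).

(1,3) = 4: row 1 has {2,5}; col 3 has {1,3,5,6}; region has {2,5} → only 4 remains.
(1,4) = 6: row 1 has {2,4,5}; col 4 has {1,2,3,4,5}; region has {2,4,5} → only 6 remains.
(2,5) = 6: row 2 has {1,2,3,4,5}; col 5 has {2}; region has {2,5} → only 6 remains.
(3,1) = 4: row 3 has {1,2,5,6}; col 1 has {1,2,3,5}; region has {1,3} → only 4 remains.
(3,6) = 3: row 3 has {1,2,4,5,6}; col 6 has {2,5}; region has {2,5,6} → only 3 remains.
(4,1) = 6: row 4 has {3}; col 1 has {1,2,3,4,5}; region has {1,2,3,5} → only 6 remains.
(4,2) = 5: row 4 has {3,6}; col 2 has {1,2}; region has {1,3,4} → only 5 remains.
(4,3) = 2: row 4 has {3,5,6}; col 3 has {1,3,4,5,6}; region has {1,3,4,5} → only 2 remains.

2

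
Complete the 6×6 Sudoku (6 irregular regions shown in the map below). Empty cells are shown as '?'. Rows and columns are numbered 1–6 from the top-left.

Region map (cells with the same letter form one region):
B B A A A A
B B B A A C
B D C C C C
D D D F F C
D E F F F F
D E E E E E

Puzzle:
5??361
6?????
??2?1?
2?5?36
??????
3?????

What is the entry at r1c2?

2

r1c3 = 4 (sole candidate).
r3c1 = 4 (sole candidate).
r3c2 = 6 (sole candidate).
r3c4 = 5 (sole candidate).
r3c6 = 3 (sole candidate).
r5c1 = 1 (sole candidate).
r5c3 = 6 (sole candidate).
r6c3 = 1 (sole candidate).
r1c2 = 2: row 1 has {1,3,4,5,6}; col 2 has {6}; region has {4,5,6} → only 2 remains.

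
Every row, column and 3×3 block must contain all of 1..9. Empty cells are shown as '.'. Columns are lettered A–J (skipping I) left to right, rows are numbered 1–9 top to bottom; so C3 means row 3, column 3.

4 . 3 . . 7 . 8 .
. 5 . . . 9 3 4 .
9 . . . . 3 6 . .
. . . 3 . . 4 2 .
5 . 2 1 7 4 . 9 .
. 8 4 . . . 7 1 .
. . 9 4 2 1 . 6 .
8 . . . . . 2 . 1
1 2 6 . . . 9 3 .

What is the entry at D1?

G5 = 8: row 5 has {1,2,4,5,7,9}; col 7 has {2,3,4,6,7,9}; box has {1,2,4,7,9} → only 8 remains.
G7 = 5: row 7 has {1,2,4,6,9}; col 7 has {2,3,4,6,7,8,9}; box has {1,2,3,6,9} → only 5 remains.
H8 = 7: row 8 has {1,2,8}; col 8 has {1,2,3,4,6,8,9}; box has {1,2,3,5,6,9} → only 7 remains.
G1 = 1: row 1 has {3,4,7,8}; col 7 has {2,3,4,5,6,7,8,9}; box has {3,4,6,8} → only 1 remains.
H3 = 5: row 3 has {3,6,9}; col 8 has {1,2,3,4,6,7,8,9}; box has {1,3,4,6,8} → only 5 remains.
J7 = 8: row 7 has {1,2,4,5,6,9}; col 9 has {1}; box has {1,2,3,5,6,7,9} → only 8 remains.
C8 = 5: row 8 has {1,2,7,8}; col 3 has {2,3,4,6,9}; box has {1,2,6,8,9} → only 5 remains.
F8 = 6: row 8 has {1,2,5,7,8}; col 6 has {1,3,4,7,9}; box has {1,2,4} → only 6 remains.
J9 = 4: row 9 has {1,2,3,6,9}; col 9 has {1,8}; box has {1,2,3,5,6,7,8,9} → only 4 remains.
B1 = 6: row 1 has {1,3,4,7,8}; col 2 has {2,5,8}; box has {3,4,5,9} → only 6 remains.
E1 = 5: row 1 has {1,3,4,6,7,8}; col 5 has {2,7}; box has {3,7,9} → only 5 remains.
B5 = 3: row 5 has {1,2,4,5,7,8,9}; col 2 has {2,5,6,8}; box has {2,4,5,8} → only 3 remains.
J5 = 6: row 5 has {1,2,3,4,5,7,8,9}; col 9 has {1,4,8}; box has {1,2,4,7,8,9} → only 6 remains.
A6 = 6: row 6 has {1,4,7,8}; col 1 has {1,4,5,8,9}; box has {2,3,4,5,8} → only 6 remains.
E6 = 9: row 6 has {1,4,6,7,8}; col 5 has {2,5,7}; box has {1,3,4,7} → only 9 remains.
B7 = 7: row 7 has {1,2,4,5,6,8,9}; col 2 has {2,3,5,6,8}; box has {1,2,5,6,8,9} → only 7 remains.
B8 = 4: row 8 has {1,2,5,6,7,8}; col 2 has {2,3,5,6,7,8}; box has {1,2,5,6,7,8,9} → only 4 remains.
D8 = 9: row 8 has {1,2,4,5,6,7,8}; col 4 has {1,3,4}; box has {1,2,4,6} → only 9 remains.
E8 = 3: row 8 has {1,2,4,5,6,7,8,9}; col 5 has {2,5,7,9}; box has {1,2,4,6,9} → only 3 remains.
E9 = 8: row 9 has {1,2,3,4,6,9}; col 5 has {2,3,5,7,9}; box has {1,2,3,4,6,9} → only 8 remains.
F9 = 5: row 9 has {1,2,3,4,6,8,9}; col 6 has {1,3,4,6,7,9}; box has {1,2,3,4,6,8,9} → only 5 remains.
D1 = 2: row 1 has {1,3,4,5,6,7,8}; col 4 has {1,3,4,9}; box has {3,5,7,9} → only 2 remains.

2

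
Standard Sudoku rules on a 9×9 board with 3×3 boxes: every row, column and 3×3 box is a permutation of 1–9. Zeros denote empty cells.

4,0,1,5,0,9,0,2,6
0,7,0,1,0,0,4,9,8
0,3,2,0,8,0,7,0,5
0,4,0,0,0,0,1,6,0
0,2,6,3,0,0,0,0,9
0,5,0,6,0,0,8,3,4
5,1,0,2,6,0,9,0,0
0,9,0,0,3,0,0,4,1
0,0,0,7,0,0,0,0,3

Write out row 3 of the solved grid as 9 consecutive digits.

row 1, column 2 = 8 (sole candidate).
row 1, column 5 = 7 (sole candidate).
row 1, column 7 = 3 (sole candidate).
row 2, column 1 = 6 (sole candidate).
row 2, column 3 = 5 (sole candidate).
row 2, column 5 = 2 (sole candidate).
row 2, column 6 = 3 (sole candidate).
row 3, column 1 = 9: row 3 has {2,3,5,7,8}; col 1 has {4,5,6}; box has {1,2,3,4,5,6,7,8} → only 9 remains.
row 3, column 4 = 4: row 3 has {2,3,5,7,8,9}; col 4 has {1,2,3,5,6,7}; box has {1,2,3,5,7,8,9} → only 4 remains.
row 3, column 6 = 6: row 3 has {2,3,4,5,7,8,9}; col 6 has {3,9}; box has {1,2,3,4,5,7,8,9} → only 6 remains.
row 3, column 8 = 1: row 3 has {2,3,4,5,6,7,8,9}; col 8 has {2,3,4,6,9}; box has {2,3,4,5,6,7,8,9} → only 1 remains.

932486715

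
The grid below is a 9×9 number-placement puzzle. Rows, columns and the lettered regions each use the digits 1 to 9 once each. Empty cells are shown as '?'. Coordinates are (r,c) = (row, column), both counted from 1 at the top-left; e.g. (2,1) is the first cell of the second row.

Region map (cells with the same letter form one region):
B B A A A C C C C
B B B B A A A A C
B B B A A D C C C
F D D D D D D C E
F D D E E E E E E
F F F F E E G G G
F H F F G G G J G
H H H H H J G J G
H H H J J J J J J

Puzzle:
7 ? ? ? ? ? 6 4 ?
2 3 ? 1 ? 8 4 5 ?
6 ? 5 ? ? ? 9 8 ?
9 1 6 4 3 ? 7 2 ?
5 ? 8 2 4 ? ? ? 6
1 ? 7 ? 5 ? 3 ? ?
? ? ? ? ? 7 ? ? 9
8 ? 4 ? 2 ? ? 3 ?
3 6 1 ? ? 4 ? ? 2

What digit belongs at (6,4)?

8

(2,3) = 9: row 2 has {1,2,3,4,5,8}; col 3 has {1,4,5,6,7,8}; region has {1,2,3,5,6,7} → only 9 remains.
(2,9) = 7: row 2 has {1,2,3,4,5,8,9}; col 9 has {2,6,9}; region has {2,4,6,8,9} → only 7 remains.
(3,2) = 4: row 3 has {5,6,8,9}; col 2 has {1,3,6}; region has {1,2,3,5,6,7,9} → only 4 remains.
(3,6) = 2: row 3 has {4,5,6,8,9}; col 6 has {4,7,8}; region has {1,3,4,6,7,8} → only 2 remains.
(4,6) = 5: row 4 has {1,2,3,4,6,7,9}; col 6 has {2,4,7,8}; region has {1,2,3,4,6,7,8} → only 5 remains.
(4,9) = 8: row 4 has {1,2,3,4,5,6,7,9}; col 9 has {2,6,7,9}; region has {2,4,5,6} → only 8 remains.
(5,2) = 9: row 5 has {2,4,5,6,8}; col 2 has {1,3,4,6}; region has {1,2,3,4,5,6,7,8} → only 9 remains.
(5,7) = 1: row 5 has {2,4,5,6,8,9}; col 7 has {3,4,6,7,9}; region has {2,4,5,6,8} → only 1 remains.
(5,8) = 7: row 5 has {1,2,4,5,6,8,9}; col 8 has {2,3,4,5,8}; region has {1,2,4,5,6,8} → only 7 remains.
(6,6) = 9: row 6 has {1,3,5,7}; col 6 has {2,4,5,7,8}; region has {1,2,4,5,6,7,8} → only 9 remains.
(6,8) = 6: row 6 has {1,3,5,7,9}; col 8 has {2,3,4,5,7,8}; region has {3,7,9} → only 6 remains.
(6,9) = 4: row 6 has {1,3,5,6,7,9}; col 9 has {2,6,7,8,9}; region has {3,6,7,9} → only 4 remains.
(7,1) = 4: row 7 has {7,9}; col 1 has {1,2,3,5,6,7,8,9}; region has {1,5,7,9} → only 4 remains.
(7,2) = 5: row 7 has {4,7,9}; col 2 has {1,3,4,6,9}; region has {1,2,3,4,6,8} → only 5 remains.
(7,8) = 1: row 7 has {4,5,7,9}; col 8 has {2,3,4,5,6,7,8}; region has {2,3,4} → only 1 remains.
(8,2) = 7: row 8 has {2,3,4,8}; col 2 has {1,3,4,5,6,9}; region has {1,2,3,4,5,6,8} → only 7 remains.
(8,4) = 9: row 8 has {2,3,4,7,8}; col 4 has {1,2,4}; region has {1,2,3,4,5,6,7,8} → only 9 remains.
(8,6) = 6: row 8 has {2,3,4,7,8,9}; col 6 has {2,4,5,7,8,9}; region has {1,2,3,4} → only 6 remains.
(8,7) = 5: row 8 has {2,3,4,6,7,8,9}; col 7 has {1,3,4,6,7,9}; region has {3,4,6,7,9} → only 5 remains.
(8,9) = 1: row 8 has {2,3,4,5,6,7,8,9}; col 9 has {2,4,6,7,8,9}; region has {3,4,5,6,7,9} → only 1 remains.
(9,7) = 8: row 9 has {1,2,3,4,6}; col 7 has {1,3,4,5,6,7,9}; region has {1,2,3,4,6} → only 8 remains.
(9,8) = 9: row 9 has {1,2,3,4,6,8}; col 8 has {1,2,3,4,5,6,7,8}; region has {1,2,3,4,6,8} → only 9 remains.
(1,2) = 8: row 1 has {4,6,7}; col 2 has {1,3,4,5,6,7,9}; region has {1,2,3,4,5,6,7,9} → only 8 remains.
(1,4) = 3: row 1 has {4,6,7,8}; col 4 has {1,2,4,9}; region has {4,5,8} → only 3 remains.
(1,6) = 1: row 1 has {3,4,6,7,8}; col 6 has {2,4,5,6,7,8,9}; region has {2,4,6,7,8,9} → only 1 remains.
(1,9) = 5: row 1 has {1,3,4,6,7,8}; col 9 has {1,2,4,6,7,8,9}; region has {1,2,4,6,7,8,9} → only 5 remains.
(2,5) = 6: row 2 has {1,2,3,4,5,7,8,9}; col 5 has {2,3,4,5}; region has {3,4,5,8} → only 6 remains.
(3,4) = 7: row 3 has {2,4,5,6,8,9}; col 4 has {1,2,3,4,9}; region has {3,4,5,6,8} → only 7 remains.
(3,5) = 1: row 3 has {2,4,5,6,7,8,9}; col 5 has {2,3,4,5,6}; region has {3,4,5,6,7,8} → only 1 remains.
(3,9) = 3: row 3 has {1,2,4,5,6,7,8,9}; col 9 has {1,2,4,5,6,7,8,9}; region has {1,2,4,5,6,7,8,9} → only 3 remains.
(5,6) = 3: row 5 has {1,2,4,5,6,7,8,9}; col 6 has {1,2,4,5,6,7,8,9}; region has {1,2,4,5,6,7,8,9} → only 3 remains.
(6,2) = 2: row 6 has {1,3,4,5,6,7,9}; col 2 has {1,3,4,5,6,7,8,9}; region has {1,4,5,7,9} → only 2 remains.
(6,4) = 8: row 6 has {1,2,3,4,5,6,7,9}; col 4 has {1,2,3,4,7,9}; region has {1,2,4,5,7,9} → only 8 remains.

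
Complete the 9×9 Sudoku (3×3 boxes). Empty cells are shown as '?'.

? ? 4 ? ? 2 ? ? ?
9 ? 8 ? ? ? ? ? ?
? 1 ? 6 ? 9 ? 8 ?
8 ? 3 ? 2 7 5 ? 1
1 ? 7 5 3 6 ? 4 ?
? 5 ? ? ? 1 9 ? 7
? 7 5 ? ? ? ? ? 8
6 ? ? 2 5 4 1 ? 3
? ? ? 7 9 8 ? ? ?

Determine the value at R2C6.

R3C3 = 2: row 3 has {1,6,8,9}; col 3 has {3,4,5,7,8}; box has {1,4,8,9} → only 2 remains.
R4C8 = 6: row 4 has {1,2,3,5,7,8}; col 8 has {4,8}; box has {1,4,5,7,9} → only 6 remains.
R5C9 = 2: row 5 has {1,3,4,5,6,7}; col 9 has {1,3,7,8}; box has {1,4,5,6,7,9} → only 2 remains.
R6C3 = 6: row 6 has {1,5,7,9}; col 3 has {2,3,4,5,7,8}; box has {1,3,5,7,8} → only 6 remains.
R6C8 = 3: row 6 has {1,5,6,7,9}; col 8 has {4,6,8}; box has {1,2,4,5,6,7,9} → only 3 remains.
R7C6 = 3: row 7 has {5,7,8}; col 6 has {1,2,4,6,7,8,9}; box has {2,4,5,7,8,9} → only 3 remains.
R8C3 = 9: row 8 has {1,2,3,4,5,6}; col 3 has {2,3,4,5,6,7,8}; box has {5,6,7} → only 9 remains.
R8C8 = 7: row 8 has {1,2,3,4,5,6,9}; col 8 has {3,4,6,8}; box has {1,3,8} → only 7 remains.
R9C3 = 1: row 9 has {7,8,9}; col 3 has {2,3,4,5,6,7,8,9}; box has {5,6,7,9} → only 1 remains.
R2C6 = 5: row 2 has {8,9}; col 6 has {1,2,3,4,6,7,8,9}; box has {2,6,9} → only 5 remains.

5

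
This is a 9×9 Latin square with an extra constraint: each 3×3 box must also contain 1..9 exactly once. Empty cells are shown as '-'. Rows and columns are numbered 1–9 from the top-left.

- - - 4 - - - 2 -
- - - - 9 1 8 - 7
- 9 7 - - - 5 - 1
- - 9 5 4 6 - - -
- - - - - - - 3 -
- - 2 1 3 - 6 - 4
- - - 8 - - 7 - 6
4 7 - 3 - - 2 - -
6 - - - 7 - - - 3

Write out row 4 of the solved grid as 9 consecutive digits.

row 1, column 9 = 9: row 1 has {2,4}; col 9 has {1,3,4,6,7}; box has {1,2,5,7,8} → only 9 remains.
row 4, column 7 = 1: row 4 has {4,5,6,9}; col 7 has {2,5,6,7,8}; box has {3,4,6} → only 1 remains.
row 5, column 7 = 9: row 5 has {3}; col 7 has {1,2,5,6,7,8}; box has {1,3,4,6} → only 9 remains.
row 9, column 7 = 4: row 9 has {3,6,7}; col 7 has {1,2,5,6,7,8,9}; box has {2,3,6,7} → only 4 remains.
row 1, column 7 = 3: row 1 has {2,4,9}; col 7 has {1,2,4,5,6,7,8,9}; box has {1,2,5,7,8,9} → only 3 remains.
row 1, column 6 = 7: in row 1, 7 can only go here (every other open cell in that row sees a 7).
row 3, column 8 = 4: in row 3, 4 can only go here (every other open cell in that row sees a 4).
row 2, column 8 = 6: row 2 has {1,7,8,9}; col 8 has {2,3,4}; box has {1,2,3,4,5,7,8,9} → only 6 remains.
row 2, column 4 = 2: row 2 has {1,6,7,8,9}; col 4 has {1,3,4,5,8}; box has {1,4,7,9} → only 2 remains.
row 3, column 4 = 6: row 3 has {1,4,5,7,9}; col 4 has {1,2,3,4,5,8}; box has {1,2,4,7,9} → only 6 remains.
row 3, column 5 = 8: row 3 has {1,4,5,6,7,9}; col 5 has {3,4,7,9}; box has {1,2,4,6,7,9} → only 8 remains.
row 3, column 6 = 3: row 3 has {1,4,5,6,7,8,9}; col 6 has {1,6,7}; box has {1,2,4,6,7,8,9} → only 3 remains.
row 5, column 4 = 7: row 5 has {3,9}; col 4 has {1,2,3,4,5,6,8}; box has {1,3,4,5,6} → only 7 remains.
row 5, column 5 = 2: row 5 has {3,7,9}; col 5 has {3,4,7,8,9}; box has {1,3,4,5,6,7} → only 2 remains.
row 5, column 6 = 8: row 5 has {2,3,7,9}; col 6 has {1,3,6,7}; box has {1,2,3,4,5,6,7} → only 8 remains.
row 5, column 9 = 5: row 5 has {2,3,7,8,9}; col 9 has {1,3,4,6,7,9}; box has {1,3,4,6,9} → only 5 remains.
row 6, column 6 = 9: row 6 has {1,2,3,4,6}; col 6 has {1,3,6,7,8}; box has {1,2,3,4,5,6,7,8} → only 9 remains.
row 8, column 6 = 5: row 8 has {2,3,4,7}; col 6 has {1,3,6,7,8,9}; box has {3,7,8} → only 5 remains.
row 8, column 9 = 8: row 8 has {2,3,4,5,7}; col 9 has {1,3,4,5,6,7,9}; box has {2,3,4,6,7} → only 8 remains.
row 9, column 4 = 9: row 9 has {3,4,6,7}; col 4 has {1,2,3,4,5,6,7,8}; box has {3,5,7,8} → only 9 remains.
row 9, column 6 = 2: row 9 has {3,4,6,7,9}; col 6 has {1,3,5,6,7,8,9}; box has {3,5,7,8,9} → only 2 remains.
row 1, column 5 = 5: row 1 has {2,3,4,7,9}; col 5 has {2,3,4,7,8,9}; box has {1,2,3,4,6,7,8,9} → only 5 remains.
row 3, column 1 = 2: row 3 has {1,3,4,5,6,7,8,9}; col 1 has {4,6}; box has {7,9} → only 2 remains.
row 4, column 9 = 2: row 4 has {1,4,5,6,9}; col 9 has {1,3,4,5,6,7,8,9}; box has {1,3,4,5,6,9} → only 2 remains.
row 5, column 1 = 1: row 5 has {2,3,5,7,8,9}; col 1 has {2,4,6}; box has {2,9} → only 1 remains.
row 7, column 5 = 1: row 7 has {6,7,8}; col 5 has {2,3,4,5,7,8,9}; box has {2,3,5,7,8,9} → only 1 remains.
row 7, column 6 = 4: row 7 has {1,6,7,8}; col 6 has {1,2,3,5,6,7,8,9}; box has {1,2,3,5,7,8,9} → only 4 remains.
row 8, column 3 = 1: row 8 has {2,3,4,5,7,8}; col 3 has {2,7,9}; box has {4,6,7} → only 1 remains.
row 8, column 5 = 6: row 8 has {1,2,3,4,5,7,8}; col 5 has {1,2,3,4,5,7,8,9}; box has {1,2,3,4,5,7,8,9} → only 6 remains.
row 8, column 8 = 9: row 8 has {1,2,3,4,5,6,7,8}; col 8 has {2,3,4,6}; box has {2,3,4,6,7,8} → only 9 remains.
row 1, column 1 = 8: row 1 has {2,3,4,5,7,9}; col 1 has {1,2,4,6}; box has {2,7,9} → only 8 remains.
row 1, column 3 = 6: row 1 has {2,3,4,5,7,8,9}; col 3 has {1,2,7,9}; box has {2,7,8,9} → only 6 remains.
row 5, column 3 = 4: row 5 has {1,2,3,5,7,8,9}; col 3 has {1,2,6,7,9}; box has {1,2,9} → only 4 remains.
row 7, column 8 = 5: row 7 has {1,4,6,7,8}; col 8 has {2,3,4,6,9}; box has {2,3,4,6,7,8,9} → only 5 remains.
row 9, column 8 = 1: row 9 has {2,3,4,6,7,9}; col 8 has {2,3,4,5,6,9}; box has {2,3,4,5,6,7,8,9} → only 1 remains.
row 1, column 2 = 1: row 1 has {2,3,4,5,6,7,8,9}; col 2 has {7,9}; box has {2,6,7,8,9} → only 1 remains.
row 5, column 2 = 6: row 5 has {1,2,3,4,5,7,8,9}; col 2 has {1,7,9}; box has {1,2,4,9} → only 6 remains.
row 7, column 3 = 3: row 7 has {1,4,5,6,7,8}; col 3 has {1,2,4,6,7,9}; box has {1,4,6,7} → only 3 remains.
row 2, column 3 = 5: row 2 has {1,2,6,7,8,9}; col 3 has {1,2,3,4,6,7,9}; box has {1,2,6,7,8,9} → only 5 remains.
row 7, column 1 = 9: row 7 has {1,3,4,5,6,7,8}; col 1 has {1,2,4,6,8}; box has {1,3,4,6,7} → only 9 remains.
row 7, column 2 = 2: row 7 has {1,3,4,5,6,7,8,9}; col 2 has {1,6,7,9}; box has {1,3,4,6,7,9} → only 2 remains.
row 9, column 3 = 8: row 9 has {1,2,3,4,6,7,9}; col 3 has {1,2,3,4,5,6,7,9}; box has {1,2,3,4,6,7,9} → only 8 remains.
row 2, column 1 = 3: row 2 has {1,2,5,6,7,8,9}; col 1 has {1,2,4,6,8,9}; box has {1,2,5,6,7,8,9} → only 3 remains.
row 2, column 2 = 4: row 2 has {1,2,3,5,6,7,8,9}; col 2 has {1,2,6,7,9}; box has {1,2,3,5,6,7,8,9} → only 4 remains.
row 4, column 1 = 7: row 4 has {1,2,4,5,6,9}; col 1 has {1,2,3,4,6,8,9}; box has {1,2,4,6,9} → only 7 remains.
row 4, column 8 = 8: row 4 has {1,2,4,5,6,7,9}; col 8 has {1,2,3,4,5,6,9}; box has {1,2,3,4,5,6,9} → only 8 remains.
row 6, column 1 = 5: row 6 has {1,2,3,4,6,9}; col 1 has {1,2,3,4,6,7,8,9}; box has {1,2,4,6,7,9} → only 5 remains.
row 6, column 2 = 8: row 6 has {1,2,3,4,5,6,9}; col 2 has {1,2,4,6,7,9}; box has {1,2,4,5,6,7,9} → only 8 remains.
row 6, column 8 = 7: row 6 has {1,2,3,4,5,6,8,9}; col 8 has {1,2,3,4,5,6,8,9}; box has {1,2,3,4,5,6,8,9} → only 7 remains.
row 9, column 2 = 5: row 9 has {1,2,3,4,6,7,8,9}; col 2 has {1,2,4,6,7,8,9}; box has {1,2,3,4,6,7,8,9} → only 5 remains.
row 4, column 2 = 3: row 4 has {1,2,4,5,6,7,8,9}; col 2 has {1,2,4,5,6,7,8,9}; box has {1,2,4,5,6,7,8,9} → only 3 remains.

739546182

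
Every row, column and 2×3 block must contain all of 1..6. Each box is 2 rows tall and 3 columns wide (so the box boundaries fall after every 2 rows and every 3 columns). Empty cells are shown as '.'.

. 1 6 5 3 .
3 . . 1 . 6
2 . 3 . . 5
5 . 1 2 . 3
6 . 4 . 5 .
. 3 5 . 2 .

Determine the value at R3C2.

6

R1C1 = 4 (sole candidate).
R1C6 = 2 (sole candidate).
R2C3 = 2 (sole candidate).
R2C5 = 4 (sole candidate).
R4C5 = 6 (sole candidate).
R5C2 = 2 (sole candidate).
R5C4 = 3 (sole candidate).
R5C6 = 1 (sole candidate).
R6C1 = 1 (sole candidate).
R6C6 = 4 (sole candidate).
R2C2 = 5 (sole candidate).
R3C4 = 4 (sole candidate).
R3C5 = 1 (sole candidate).
R4C2 = 4 (sole candidate).
R6C4 = 6 (sole candidate).
R3C2 = 6: row 3 has {1,2,3,4,5}; col 2 has {1,2,3,4,5}; box has {1,2,3,4,5} → only 6 remains.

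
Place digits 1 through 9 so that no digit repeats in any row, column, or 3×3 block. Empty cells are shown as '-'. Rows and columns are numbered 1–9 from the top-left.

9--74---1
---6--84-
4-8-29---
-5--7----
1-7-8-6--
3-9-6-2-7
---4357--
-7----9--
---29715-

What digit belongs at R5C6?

R8C5 = 1: row 8 has {7,9}; col 5 has {2,3,4,6,7,8,9}; box has {2,3,4,5,7,9} → only 1 remains.
R2C5 = 5: row 2 has {4,6,8}; col 5 has {1,2,3,4,6,7,8,9}; box has {2,4,6,7,9} → only 5 remains.
R8C4 = 8: row 8 has {1,7,9}; col 4 has {2,4,6,7}; box has {1,2,3,4,5,7,9} → only 8 remains.
R8C6 = 6: row 8 has {1,7,8,9}; col 6 has {5,7,9}; box has {1,2,3,4,5,7,8,9} → only 6 remains.
R1C6 = 8: in row 1, 8 can only go here (every other open cell in that row sees an 8).
R2C1 = 7: in row 2, 7 can only go here (every other open cell in that row sees a 7).
R2C9 = 9: in row 2, 9 can only go here (every other open cell in that row sees a 9).
R3C8 = 7: in row 3, 7 can only go here (every other open cell in that row sees a 7).
R6C4 = 5: in row 6, 5 can only go here (every other open cell in that row sees a 5).
R5C9 = 5: in row 5, 5 can only go here (every other open cell in that row sees a 5).
R3C7 = 5: in row 3, 5 can only go here (every other open cell in that row sees a 5).
R1C7 = 3: row 1 has {1,4,7,8,9}; col 7 has {1,2,5,6,7,8,9}; box has {1,4,5,7,8,9} → only 3 remains.
R3C9 = 6: row 3 has {2,4,5,7,8,9}; col 9 has {1,5,7,9}; box has {1,3,4,5,7,8,9} → only 6 remains.
R4C7 = 4: row 4 has {5,7}; col 7 has {1,2,3,5,6,7,8,9}; box has {2,5,6,7} → only 4 remains.
R1C8 = 2: row 1 has {1,3,4,7,8,9}; col 8 has {4,5,7}; box has {1,3,4,5,6,7,8,9} → only 2 remains.
R8C8 = 3: row 8 has {1,6,7,8,9}; col 8 has {2,4,5,7}; box has {1,5,7,9} → only 3 remains.
R1C2 = 6: row 1 has {1,2,3,4,7,8,9}; col 2 has {5,7}; box has {4,7,8,9} → only 6 remains.
R1C3 = 5: row 1 has {1,2,3,4,6,7,8,9}; col 3 has {7,8,9}; box has {4,6,7,8,9} → only 5 remains.
R5C8 = 9: row 5 has {1,5,6,7,8}; col 8 has {2,3,4,5,7}; box has {2,4,5,6,7} → only 9 remains.
R5C4 = 3: row 5 has {1,5,6,7,8,9}; col 4 has {2,4,5,6,7,8}; box has {5,6,7,8} → only 3 remains.
R3C4 = 1: row 3 has {2,4,5,6,7,8,9}; col 4 has {2,3,4,5,6,7,8}; box has {2,4,5,6,7,8,9} → only 1 remains.
R4C4 = 9: row 4 has {4,5,7}; col 4 has {1,2,3,4,5,6,7,8}; box has {3,5,6,7,8} → only 9 remains.
R2C6 = 3: row 2 has {4,5,6,7,8,9}; col 6 has {5,6,7,8,9}; box has {1,2,4,5,6,7,8,9} → only 3 remains.
R3C2 = 3: row 3 has {1,2,4,5,6,7,8,9}; col 2 has {5,6,7}; box has {4,5,6,7,8,9} → only 3 remains.
R4C9 = 3: in row 4, 3 can only go here (every other open cell in that row sees a 3).
R7C2 = 9: in row 7, 9 can only go here (every other open cell in that row sees a 9).
R7C3 = 1: in row 7, 1 can only go here (every other open cell in that row sees a 1).
R2C3 = 2: row 2 has {3,4,5,6,7,8,9}; col 3 has {1,5,7,8,9}; box has {3,4,5,6,7,8,9} → only 2 remains.
R4C3 = 6: row 4 has {3,4,5,7,9}; col 3 has {1,2,5,7,8,9}; box has {1,3,5,7,9} → only 6 remains.
R8C3 = 4: row 8 has {1,3,6,7,8,9}; col 3 has {1,2,5,6,7,8,9}; box has {1,7,9} → only 4 remains.
R8C9 = 2: row 8 has {1,3,4,6,7,8,9}; col 9 has {1,3,5,6,7,9}; box has {1,3,5,7,9} → only 2 remains.
R9C2 = 8: row 9 has {1,2,5,7,9}; col 2 has {3,5,6,7,9}; box has {1,4,7,9} → only 8 remains.
R9C3 = 3: row 9 has {1,2,5,7,8,9}; col 3 has {1,2,4,5,6,7,8,9}; box has {1,4,7,8,9} → only 3 remains.
R9C9 = 4: row 9 has {1,2,3,5,7,8,9}; col 9 has {1,2,3,5,6,7,9}; box has {1,2,3,5,7,9} → only 4 remains.
R2C2 = 1: row 2 has {2,3,4,5,6,7,8,9}; col 2 has {3,5,6,7,8,9}; box has {2,3,4,5,6,7,8,9} → only 1 remains.
R6C2 = 4: row 6 has {2,3,5,6,7,9}; col 2 has {1,3,5,6,7,8,9}; box has {1,3,5,6,7,9} → only 4 remains.
R6C6 = 1: row 6 has {2,3,4,5,6,7,9}; col 6 has {3,5,6,7,8,9}; box has {3,5,6,7,8,9} → only 1 remains.
R6C8 = 8: row 6 has {1,2,3,4,5,6,7,9}; col 8 has {2,3,4,5,7,9}; box has {2,3,4,5,6,7,9} → only 8 remains.
R7C8 = 6: row 7 has {1,3,4,5,7,9}; col 8 has {2,3,4,5,7,8,9}; box has {1,2,3,4,5,7,9} → only 6 remains.
R7C9 = 8: row 7 has {1,3,4,5,6,7,9}; col 9 has {1,2,3,4,5,6,7,9}; box has {1,2,3,4,5,6,7,9} → only 8 remains.
R8C1 = 5: row 8 has {1,2,3,4,6,7,8,9}; col 1 has {1,3,4,7,9}; box has {1,3,4,7,8,9} → only 5 remains.
R9C1 = 6: row 9 has {1,2,3,4,5,7,8,9}; col 1 has {1,3,4,5,7,9}; box has {1,3,4,5,7,8,9} → only 6 remains.
R4C6 = 2: row 4 has {3,4,5,6,7,9}; col 6 has {1,3,5,6,7,8,9}; box has {1,3,5,6,7,8,9} → only 2 remains.
R4C8 = 1: row 4 has {2,3,4,5,6,7,9}; col 8 has {2,3,4,5,6,7,8,9}; box has {2,3,4,5,6,7,8,9} → only 1 remains.
R5C2 = 2: row 5 has {1,3,5,6,7,8,9}; col 2 has {1,3,4,5,6,7,8,9}; box has {1,3,4,5,6,7,9} → only 2 remains.
R5C6 = 4: row 5 has {1,2,3,5,6,7,8,9}; col 6 has {1,2,3,5,6,7,8,9}; box has {1,2,3,5,6,7,8,9} → only 4 remains.

4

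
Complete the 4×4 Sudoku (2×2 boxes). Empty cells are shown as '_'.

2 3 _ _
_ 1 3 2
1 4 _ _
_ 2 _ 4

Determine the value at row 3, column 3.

2

row 1, column 4 = 1: row 1 has {2,3}; col 4 has {2,4}; box has {2,3} → only 1 remains.
row 2, column 1 = 4: row 2 has {1,2,3}; col 1 has {1,2}; box has {1,2,3} → only 4 remains.
row 3, column 3 = 2: row 3 has {1,4}; col 3 has {3}; box has {4} → only 2 remains.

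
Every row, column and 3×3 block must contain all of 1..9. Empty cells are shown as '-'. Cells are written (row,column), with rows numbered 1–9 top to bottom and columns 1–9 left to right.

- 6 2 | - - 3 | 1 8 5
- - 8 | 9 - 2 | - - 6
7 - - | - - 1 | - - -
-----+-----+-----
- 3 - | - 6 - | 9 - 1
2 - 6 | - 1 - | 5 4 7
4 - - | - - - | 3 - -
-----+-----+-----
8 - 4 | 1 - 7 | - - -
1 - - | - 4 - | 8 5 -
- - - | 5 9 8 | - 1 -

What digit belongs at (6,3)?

(1,1) = 9 (sole candidate).
(1,5) = 7 (sole candidate).
(2,5) = 5 (sole candidate).
(3,5) = 8 (sole candidate).
(4,1) = 5 (sole candidate).
(4,3) = 7 (sole candidate).
(4,6) = 4 (sole candidate).
(4,8) = 2 (sole candidate).
(5,6) = 9 (sole candidate).
(6,5) = 2 (sole candidate).
(6,6) = 5 (sole candidate).
(6,8) = 6 (sole candidate).
(6,9) = 8 (sole candidate).
(7,5) = 3 (sole candidate).
(7,8) = 9 (sole candidate).
(7,9) = 2 (sole candidate).
(8,6) = 6 (sole candidate).
(8,9) = 3 (sole candidate).
(9,3) = 3 (sole candidate).
(9,9) = 4 (sole candidate).
(1,4) = 4 (sole candidate).
(2,1) = 3 (sole candidate).
(2,8) = 7 (sole candidate).
(3,3) = 5 (sole candidate).
(3,4) = 6 (sole candidate).
(3,8) = 3 (sole candidate).
(3,9) = 9 (sole candidate).
(4,4) = 8 (sole candidate).
(5,2) = 8 (sole candidate).
(5,4) = 3 (sole candidate).
(6,4) = 7 (sole candidate).
(7,2) = 5 (sole candidate).
(7,7) = 6 (sole candidate).
(8,3) = 9 (sole candidate).
(8,4) = 2 (sole candidate).
(9,1) = 6 (sole candidate).
(9,7) = 7 (sole candidate).
(2,7) = 4 (sole candidate).
(3,2) = 4 (sole candidate).
(3,7) = 2 (sole candidate).
(6,3) = 1: row 6 has {2,3,4,5,6,7,8}; col 3 has {2,3,4,5,6,7,8,9}; box has {2,3,4,5,6,7,8} → only 1 remains.

1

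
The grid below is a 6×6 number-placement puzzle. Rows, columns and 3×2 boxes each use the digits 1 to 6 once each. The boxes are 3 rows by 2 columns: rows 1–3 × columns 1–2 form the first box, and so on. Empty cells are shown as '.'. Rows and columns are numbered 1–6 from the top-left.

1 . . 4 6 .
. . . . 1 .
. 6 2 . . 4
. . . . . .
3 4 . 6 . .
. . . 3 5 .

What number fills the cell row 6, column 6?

6

row 2, column 4 = 5: row 2 has {1}; col 4 has {3,4,6}; box has {2,4} → only 5 remains.
row 3, column 1 = 5: row 3 has {2,4,6}; col 1 has {1,3}; box has {1,6} → only 5 remains.
row 3, column 4 = 1: row 3 has {2,4,5,6}; col 4 has {3,4,5,6}; box has {2,4,5} → only 1 remains.
row 3, column 5 = 3: row 3 has {1,2,4,5,6}; col 5 has {1,5,6}; box has {1,4,6} → only 3 remains.
row 4, column 4 = 2: row 4 has {}; col 4 has {1,3,4,5,6}; box has {3,6} → only 2 remains.
row 4, column 5 = 4: row 4 has {2}; col 5 has {1,3,5,6}; box has {5} → only 4 remains.
row 5, column 5 = 2: row 5 has {3,4,6}; col 5 has {1,3,4,5,6}; box has {4,5} → only 2 remains.
row 5, column 6 = 1: row 5 has {2,3,4,6}; col 6 has {4}; box has {2,4,5} → only 1 remains.
row 6, column 6 = 6: row 6 has {3,5}; col 6 has {1,4}; box has {1,2,4,5} → only 6 remains.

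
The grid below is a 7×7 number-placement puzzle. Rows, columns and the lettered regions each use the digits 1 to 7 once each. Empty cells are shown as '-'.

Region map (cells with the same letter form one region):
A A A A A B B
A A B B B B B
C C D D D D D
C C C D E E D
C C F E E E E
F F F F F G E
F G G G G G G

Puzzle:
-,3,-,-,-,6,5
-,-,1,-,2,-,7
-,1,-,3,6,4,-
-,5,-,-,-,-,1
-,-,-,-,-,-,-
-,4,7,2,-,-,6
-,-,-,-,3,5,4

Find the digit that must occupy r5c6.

r2c2 = 6 (sole candidate).
r2c4 = 4 (sole candidate).
r2c6 = 3 (sole candidate).
r3c7 = 2 (sole candidate).
r4c4 = 7 (sole candidate).
r4c5 = 4 (sole candidate).
r4c6 = 2 (sole candidate).
r5c7 = 3 (sole candidate).
r6c6 = 1 (sole candidate).
r7c4 = 6 (sole candidate).
r1c4 = 1 (sole candidate).
r1c5 = 7 (sole candidate).
r2c1 = 5 (sole candidate).
r3c1 = 7 (sole candidate).
r3c3 = 5 (sole candidate).
r5c2 = 2 (sole candidate).
r5c3 = 6 (sole candidate).
r5c4 = 5 (sole candidate).
r5c5 = 1 (sole candidate).
r5c6 = 7: row 5 has {1,2,3,5,6}; col 6 has {1,2,3,4,5,6}; region has {1,2,3,4,5,6} → only 7 remains.

7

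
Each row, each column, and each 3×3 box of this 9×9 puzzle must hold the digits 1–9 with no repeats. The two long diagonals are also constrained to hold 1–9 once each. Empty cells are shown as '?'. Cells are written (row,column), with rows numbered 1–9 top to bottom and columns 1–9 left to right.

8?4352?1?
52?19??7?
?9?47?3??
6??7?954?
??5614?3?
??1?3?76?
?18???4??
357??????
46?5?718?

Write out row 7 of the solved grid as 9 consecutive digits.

(1,2) = 7: row 1 has {1,2,3,4,5,8}; col 2 has {1,2,5,6,9}; box has {2,4,5,8,9} → only 7 remains.
(1,9) = 6: row 1 has {1,2,3,4,5,7,8}; col 9 has {}; box has {1,3,7}; anti-diagonal has {1,3,4,5,7,8,9} → only 6 remains.
(2,7) = 8: row 2 has {1,2,5,7,9}; col 7 has {1,3,4,5,7}; box has {1,3,6,7} → only 8 remains.
(2,9) = 4: row 2 has {1,2,5,7,8,9}; col 9 has {6}; box has {1,3,6,7,8} → only 4 remains.
(3,1) = 1: row 3 has {3,4,7,9}; col 1 has {3,4,5,6,8}; box has {2,4,5,7,8,9} → only 1 remains.
(3,3) = 6: row 3 has {1,3,4,7,9}; col 3 has {1,4,5,7,8}; box has {1,2,4,5,7,8,9}; main diagonal has {1,2,4,7,8} → only 6 remains.
(3,6) = 8: row 3 has {1,3,4,6,7,9}; col 6 has {2,4,7,9}; box has {1,2,3,4,5,7,9} → only 8 remains.
(5,2) = 8: row 5 has {1,3,4,5,6}; col 2 has {1,2,5,6,7,9}; box has {1,5,6} → only 8 remains.
(6,2) = 4: row 6 has {1,3,6,7}; col 2 has {1,2,5,6,7,8,9}; box has {1,5,6,8} → only 4 remains.
(6,4) = 2: row 6 has {1,3,4,6,7}; col 4 has {1,3,4,5,6,7}; box has {1,3,4,6,7,9}; anti-diagonal has {1,3,4,5,6,7,8,9} → only 2 remains.
(6,6) = 5: row 6 has {1,2,3,4,6,7}; col 6 has {2,4,7,8,9}; box has {1,2,3,4,6,7,9}; main diagonal has {1,2,4,6,7,8} → only 5 remains.
(7,4) = 9: row 7 has {1,4,8}; col 4 has {1,2,3,4,5,6,7}; box has {5,7} → only 9 remains.
(8,4) = 8: row 8 has {3,5,7}; col 4 has {1,2,3,4,5,6,7,9}; box has {5,7,9} → only 8 remains.
(8,8) = 9: row 8 has {3,5,7,8}; col 8 has {1,3,4,6,7,8}; box has {1,4,8}; main diagonal has {1,2,4,5,6,7,8} → only 9 remains.
(8,9) = 2: row 8 has {3,5,7,8,9}; col 9 has {4,6}; box has {1,4,8,9} → only 2 remains.
(9,5) = 2: row 9 has {1,4,5,6,7,8}; col 5 has {1,3,5,7,9}; box has {5,7,8,9} → only 2 remains.
(9,9) = 3: row 9 has {1,2,4,5,6,7,8}; col 9 has {2,4,6}; box has {1,2,4,8,9}; main diagonal has {1,2,4,5,6,7,8,9} → only 3 remains.
(1,7) = 9: row 1 has {1,2,3,4,5,6,7,8}; col 7 has {1,3,4,5,7,8}; box has {1,3,4,6,7,8} → only 9 remains.
(2,3) = 3: row 2 has {1,2,4,5,7,8,9}; col 3 has {1,4,5,6,7,8}; box has {1,2,4,5,6,7,8,9} → only 3 remains.
(2,6) = 6: row 2 has {1,2,3,4,5,7,8,9}; col 6 has {2,4,5,7,8,9}; box has {1,2,3,4,5,7,8,9} → only 6 remains.
(3,9) = 5: row 3 has {1,3,4,6,7,8,9}; col 9 has {2,3,4,6}; box has {1,3,4,6,7,8,9} → only 5 remains.
(4,2) = 3: row 4 has {4,5,6,7,9}; col 2 has {1,2,4,5,6,7,8,9}; box has {1,4,5,6,8} → only 3 remains.
(4,3) = 2: row 4 has {3,4,5,6,7,9}; col 3 has {1,3,4,5,6,7,8}; box has {1,3,4,5,6,8} → only 2 remains.
(4,5) = 8: row 4 has {2,3,4,5,6,7,9}; col 5 has {1,2,3,5,7,9}; box has {1,2,3,4,5,6,7,9} → only 8 remains.
(4,9) = 1: row 4 has {2,3,4,5,6,7,8,9}; col 9 has {2,3,4,5,6}; box has {3,4,5,6,7} → only 1 remains.
(5,7) = 2: row 5 has {1,3,4,5,6,8}; col 7 has {1,3,4,5,7,8,9}; box has {1,3,4,5,6,7} → only 2 remains.
(5,9) = 9: row 5 has {1,2,3,4,5,6,8}; col 9 has {1,2,3,4,5,6}; box has {1,2,3,4,5,6,7} → only 9 remains.
(6,1) = 9: row 6 has {1,2,3,4,5,6,7}; col 1 has {1,3,4,5,6,8}; box has {1,2,3,4,5,6,8} → only 9 remains.
(6,9) = 8: row 6 has {1,2,3,4,5,6,7,9}; col 9 has {1,2,3,4,5,6,9}; box has {1,2,3,4,5,6,7,9} → only 8 remains.
(7,1) = 2: row 7 has {1,4,8,9}; col 1 has {1,3,4,5,6,8,9}; box has {1,3,4,5,6,7,8} → only 2 remains.
(7,5) = 6: row 7 has {1,2,4,8,9}; col 5 has {1,2,3,5,7,8,9}; box has {2,5,7,8,9} → only 6 remains.
(7,6) = 3: row 7 has {1,2,4,6,8,9}; col 6 has {2,4,5,6,7,8,9}; box has {2,5,6,7,8,9} → only 3 remains.
(7,8) = 5: row 7 has {1,2,3,4,6,8,9}; col 8 has {1,3,4,6,7,8,9}; box has {1,2,3,4,8,9} → only 5 remains.
(7,9) = 7: row 7 has {1,2,3,4,5,6,8,9}; col 9 has {1,2,3,4,5,6,8,9}; box has {1,2,3,4,5,8,9} → only 7 remains.

218963457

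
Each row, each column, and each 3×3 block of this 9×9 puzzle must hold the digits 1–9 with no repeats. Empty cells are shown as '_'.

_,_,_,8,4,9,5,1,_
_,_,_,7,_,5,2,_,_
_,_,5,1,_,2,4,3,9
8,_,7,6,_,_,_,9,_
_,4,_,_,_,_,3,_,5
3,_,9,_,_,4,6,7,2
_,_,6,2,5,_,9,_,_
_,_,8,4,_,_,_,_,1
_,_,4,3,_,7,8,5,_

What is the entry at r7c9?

r3c5 = 6: row 3 has {1,2,3,4,5,9}; col 5 has {4,5}; box has {1,2,4,5,7,8,9} → only 6 remains.
r4c7 = 1: row 4 has {6,7,8,9}; col 7 has {2,3,4,5,6,8,9}; box has {2,3,5,6,7,9} → only 1 remains.
r4c9 = 4: row 4 has {1,6,7,8,9}; col 9 has {1,2,5,9}; box has {1,2,3,5,6,7,9} → only 4 remains.
r5c4 = 9: row 5 has {3,4,5}; col 4 has {1,2,3,4,6,7,8}; box has {4,6} → only 9 remains.
r5c8 = 8: row 5 has {3,4,5,9}; col 8 has {1,3,5,7,9}; box has {1,2,3,4,5,6,7,9} → only 8 remains.
r6c4 = 5: row 6 has {2,3,4,6,7,9}; col 4 has {1,2,3,4,6,7,8,9}; box has {4,6,9} → only 5 remains.
r7c8 = 4: row 7 has {2,5,6,9}; col 8 has {1,3,5,7,8,9}; box has {1,5,8,9} → only 4 remains.
r8c5 = 9: row 8 has {1,4,8}; col 5 has {4,5,6}; box has {2,3,4,5,7} → only 9 remains.
r8c6 = 6: row 8 has {1,4,8,9}; col 6 has {2,4,5,7,9}; box has {2,3,4,5,7,9} → only 6 remains.
r8c7 = 7: row 8 has {1,4,6,8,9}; col 7 has {1,2,3,4,5,6,8,9}; box has {1,4,5,8,9} → only 7 remains.
r8c8 = 2: row 8 has {1,4,6,7,8,9}; col 8 has {1,3,4,5,7,8,9}; box has {1,4,5,7,8,9} → only 2 remains.
r9c5 = 1: row 9 has {3,4,5,7,8}; col 5 has {4,5,6,9}; box has {2,3,4,5,6,7,9} → only 1 remains.
r9c9 = 6: row 9 has {1,3,4,5,7,8}; col 9 has {1,2,4,5,9}; box has {1,2,4,5,7,8,9} → only 6 remains.
r1c9 = 7: row 1 has {1,4,5,8,9}; col 9 has {1,2,4,5,6,9}; box has {1,2,3,4,5,9} → only 7 remains.
r2c5 = 3: row 2 has {2,5,7}; col 5 has {1,4,5,6,9}; box has {1,2,4,5,6,7,8,9} → only 3 remains.
r2c8 = 6: row 2 has {2,3,5,7}; col 8 has {1,2,3,4,5,7,8,9}; box has {1,2,3,4,5,7,9} → only 6 remains.
r2c9 = 8: row 2 has {2,3,5,6,7}; col 9 has {1,2,4,5,6,7,9}; box has {1,2,3,4,5,6,7,9} → only 8 remains.
r3c1 = 7: row 3 has {1,2,3,4,5,6,9}; col 1 has {3,8}; box has {5} → only 7 remains.
r3c2 = 8: row 3 has {1,2,3,4,5,6,7,9}; col 2 has {4}; box has {5,7} → only 8 remains.
r4c5 = 2: row 4 has {1,4,6,7,8,9}; col 5 has {1,3,4,5,6,9}; box has {4,5,6,9} → only 2 remains.
r4c6 = 3: row 4 has {1,2,4,6,7,8,9}; col 6 has {2,4,5,6,7,9}; box has {2,4,5,6,9} → only 3 remains.
r5c5 = 7: row 5 has {3,4,5,8,9}; col 5 has {1,2,3,4,5,6,9}; box has {2,3,4,5,6,9} → only 7 remains.
r5c6 = 1: row 5 has {3,4,5,7,8,9}; col 6 has {2,3,4,5,6,7,9}; box has {2,3,4,5,6,7,9} → only 1 remains.
r6c2 = 1: row 6 has {2,3,4,5,6,7,9}; col 2 has {4,8}; box has {3,4,7,8,9} → only 1 remains.
r6c5 = 8: row 6 has {1,2,3,4,5,6,7,9}; col 5 has {1,2,3,4,5,6,7,9}; box has {1,2,3,4,5,6,7,9} → only 8 remains.
r7c1 = 1: row 7 has {2,4,5,6,9}; col 1 has {3,7,8}; box has {4,6,8} → only 1 remains.
r7c6 = 8: row 7 has {1,2,4,5,6,9}; col 6 has {1,2,3,4,5,6,7,9}; box has {1,2,3,4,5,6,7,9} → only 8 remains.
r7c9 = 3: row 7 has {1,2,4,5,6,8,9}; col 9 has {1,2,4,5,6,7,8,9}; box has {1,2,4,5,6,7,8,9} → only 3 remains.

3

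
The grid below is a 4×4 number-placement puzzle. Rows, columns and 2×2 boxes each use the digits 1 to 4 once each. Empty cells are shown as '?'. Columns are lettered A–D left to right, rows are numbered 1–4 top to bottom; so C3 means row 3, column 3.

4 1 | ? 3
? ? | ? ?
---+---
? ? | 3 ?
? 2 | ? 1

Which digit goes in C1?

C1 = 2: row 1 has {1,3,4}; col 3 has {3}; box has {3} → only 2 remains.

2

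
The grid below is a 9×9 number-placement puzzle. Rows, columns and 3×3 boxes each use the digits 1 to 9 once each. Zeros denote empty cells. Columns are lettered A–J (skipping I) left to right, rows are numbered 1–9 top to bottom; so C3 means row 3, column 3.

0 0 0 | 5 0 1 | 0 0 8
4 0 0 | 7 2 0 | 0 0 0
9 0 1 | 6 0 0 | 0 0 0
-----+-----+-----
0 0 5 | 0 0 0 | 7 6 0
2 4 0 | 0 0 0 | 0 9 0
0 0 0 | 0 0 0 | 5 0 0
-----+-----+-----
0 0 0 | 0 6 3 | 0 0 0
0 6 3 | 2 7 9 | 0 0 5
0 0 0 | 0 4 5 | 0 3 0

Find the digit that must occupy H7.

F2 = 8 (sole candidate).
E3 = 3 (sole candidate).
F3 = 4 (sole candidate).
G3 = 2 (sole candidate).
J3 = 7 (sole candidate).
F4 = 2 (sole candidate).
E1 = 9 (sole candidate).
H1 = 4 (sole candidate).
C2 = 6 (sole candidate).
H3 = 5 (sole candidate).
H2 = 1 (sole candidate).
B3 = 8 (sole candidate).
H8 = 8 (sole candidate).
H6 = 2 (sole candidate).
H7 = 7: row 7 has {3,6}; col 8 has {1,2,3,4,5,6,8,9}; box has {3,5,8} → only 7 remains.

7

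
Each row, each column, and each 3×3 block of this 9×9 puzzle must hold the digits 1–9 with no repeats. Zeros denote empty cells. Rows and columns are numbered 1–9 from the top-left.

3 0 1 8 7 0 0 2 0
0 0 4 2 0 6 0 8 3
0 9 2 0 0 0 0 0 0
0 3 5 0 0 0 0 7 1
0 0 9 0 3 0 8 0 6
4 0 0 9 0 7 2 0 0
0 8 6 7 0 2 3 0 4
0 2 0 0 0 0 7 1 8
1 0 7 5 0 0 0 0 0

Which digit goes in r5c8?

r6c3 = 8 (sole candidate).
r6c9 = 5 (sole candidate).
r8c3 = 3 (sole candidate).
r9c2 = 4 (sole candidate).
r1c9 = 9 (sole candidate).
r3c9 = 7 (sole candidate).
r5c8 = 4: row 5 has {3,6,8,9}; col 8 has {1,2,7,8}; box has {1,2,5,6,7,8} → only 4 remains.

4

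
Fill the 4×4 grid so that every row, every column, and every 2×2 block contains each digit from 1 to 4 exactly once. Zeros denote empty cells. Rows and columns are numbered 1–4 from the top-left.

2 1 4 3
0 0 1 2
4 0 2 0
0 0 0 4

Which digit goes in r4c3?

r2c1 = 3 (sole candidate).
r2c2 = 4 (sole candidate).
r3c2 = 3 (sole candidate).
r3c4 = 1 (sole candidate).
r4c1 = 1 (sole candidate).
r4c2 = 2 (sole candidate).
r4c3 = 3: row 4 has {1,2,4}; col 3 has {1,2,4}; box has {1,2,4} → only 3 remains.

3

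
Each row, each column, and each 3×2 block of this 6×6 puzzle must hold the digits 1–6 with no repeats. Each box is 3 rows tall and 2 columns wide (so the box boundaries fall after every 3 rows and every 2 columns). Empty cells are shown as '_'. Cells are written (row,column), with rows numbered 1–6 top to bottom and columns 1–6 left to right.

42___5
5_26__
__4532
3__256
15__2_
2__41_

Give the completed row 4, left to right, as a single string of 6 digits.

(1,5) = 6: row 1 has {2,4,5}; col 5 has {1,2,3,5}; box has {2,3,5} → only 6 remains.
(2,5) = 4: row 2 has {2,5,6}; col 5 has {1,2,3,5,6}; box has {2,3,5,6} → only 4 remains.
(2,6) = 1: row 2 has {2,4,5,6}; col 6 has {2,5,6}; box has {2,3,4,5,6} → only 1 remains.
(3,1) = 6: row 3 has {2,3,4,5}; col 1 has {1,2,3,4,5}; box has {2,4,5} → only 6 remains.
(3,2) = 1: row 3 has {2,3,4,5,6}; col 2 has {2,5}; box has {2,4,5,6} → only 1 remains.
(4,2) = 4: row 4 has {2,3,5,6}; col 2 has {1,2,5}; box has {1,2,3,5} → only 4 remains.
(4,3) = 1: row 4 has {2,3,4,5,6}; col 3 has {2,4}; box has {2,4} → only 1 remains.

341256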